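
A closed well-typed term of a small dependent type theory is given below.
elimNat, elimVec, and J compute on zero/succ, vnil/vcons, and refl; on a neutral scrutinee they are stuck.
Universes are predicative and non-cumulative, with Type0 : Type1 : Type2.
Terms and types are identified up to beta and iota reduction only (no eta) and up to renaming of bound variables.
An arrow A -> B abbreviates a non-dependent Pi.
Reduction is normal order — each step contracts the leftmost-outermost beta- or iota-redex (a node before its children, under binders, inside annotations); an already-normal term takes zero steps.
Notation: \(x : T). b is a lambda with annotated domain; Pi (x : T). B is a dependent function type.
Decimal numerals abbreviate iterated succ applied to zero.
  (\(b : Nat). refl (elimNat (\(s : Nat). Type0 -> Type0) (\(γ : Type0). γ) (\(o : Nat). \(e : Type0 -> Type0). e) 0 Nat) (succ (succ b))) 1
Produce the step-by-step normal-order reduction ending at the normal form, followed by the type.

reduction (normal order):
  (\(b : Nat). refl (elimNat (\(s : Nat). Type0 -> Type0) (\(γ : Type0). γ) (\(o : Nat). \(e : Type0 -> Type0). e) 0 Nat) (succ (succ b))) 1
  ~> refl (elimNat (\(b : Nat). Type0 -> Type0) (\(s : Type0). s) (\(γ : Nat). \(o : Type0 -> Type0). o) 0 Nat) 3
  ~> refl ((\(b : Type0). b) Nat) 3
  ~> refl Nat 3
inferred type:
  Eq Nat 3 3


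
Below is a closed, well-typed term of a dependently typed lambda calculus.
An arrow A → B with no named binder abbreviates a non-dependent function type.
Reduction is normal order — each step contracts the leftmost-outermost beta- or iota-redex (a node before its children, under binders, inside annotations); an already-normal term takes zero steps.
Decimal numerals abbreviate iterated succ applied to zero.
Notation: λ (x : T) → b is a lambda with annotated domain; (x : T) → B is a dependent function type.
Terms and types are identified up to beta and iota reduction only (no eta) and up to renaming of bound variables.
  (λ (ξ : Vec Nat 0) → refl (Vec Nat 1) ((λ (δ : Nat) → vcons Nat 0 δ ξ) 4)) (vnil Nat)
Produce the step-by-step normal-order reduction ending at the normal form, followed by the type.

normal-order reduction:
  (λ (ξ : Vec Nat 0) → refl (Vec Nat 1) ((λ (δ : Nat) → vcons Nat 0 δ ξ) 4)) (vnil Nat)
  ~> refl (Vec Nat 1) ((λ (ξ : Nat) → vcons Nat 0 ξ (vnil Nat)) 4)
  ~> refl (Vec Nat 1) (vcons Nat 0 4 (vnil Nat))
type:
  Eq (Vec Nat 1) (vcons Nat 0 4 (vnil Nat)) (vcons Nat 0 4 (vnil Nat))


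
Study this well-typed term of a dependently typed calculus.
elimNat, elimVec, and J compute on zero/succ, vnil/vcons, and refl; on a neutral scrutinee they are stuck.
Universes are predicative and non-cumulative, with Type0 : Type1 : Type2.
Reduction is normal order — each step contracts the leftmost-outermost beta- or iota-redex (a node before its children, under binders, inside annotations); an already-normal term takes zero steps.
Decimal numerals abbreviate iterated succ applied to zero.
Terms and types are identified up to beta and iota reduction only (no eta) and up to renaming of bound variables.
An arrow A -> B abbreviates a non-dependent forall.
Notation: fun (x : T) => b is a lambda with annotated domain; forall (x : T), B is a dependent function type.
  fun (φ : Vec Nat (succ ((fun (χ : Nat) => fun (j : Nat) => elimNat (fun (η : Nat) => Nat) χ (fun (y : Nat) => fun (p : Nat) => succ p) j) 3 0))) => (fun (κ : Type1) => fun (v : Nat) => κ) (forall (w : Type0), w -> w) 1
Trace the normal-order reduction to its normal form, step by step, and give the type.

normal-order reduction:
  fun (φ : Vec Nat (succ ((fun (χ : Nat) => fun (j : Nat) => elimNat (fun (η : Nat) => Nat) χ (fun (y : Nat) => fun (p : Nat) => succ p) j) 3 0))) => (fun (κ : Type1) => fun (v : Nat) => κ) (forall (w : Type0), w -> w) 1
  ~> fun (φ : Vec Nat (succ ((fun (χ : Nat) => elimNat (fun (j : Nat) => Nat) 3 (fun (η : Nat) => fun (y : Nat) => succ y) χ) 0))) => (fun (p : Type1) => fun (κ : Nat) => p) (forall (v : Type0), v -> v) 1
  ~> fun (φ : Vec Nat (succ (elimNat (fun (χ : Nat) => Nat) 3 (fun (j : Nat) => fun (η : Nat) => succ η) 0))) => (fun (y : Type1) => fun (p : Nat) => y) (forall (κ : Type0), κ -> κ) 1
  ~> fun (φ : Vec Nat 4) => (fun (χ : Type1) => fun (j : Nat) => χ) (forall (η : Type0), η -> η) 1
  ~> fun (φ : Vec Nat 4) => (fun (χ : Nat) => forall (j : Type0), j -> j) 1
  ~> fun (φ : Vec Nat 4) => forall (χ : Type0), χ -> χ
type:
  Vec Nat 4 -> Type1


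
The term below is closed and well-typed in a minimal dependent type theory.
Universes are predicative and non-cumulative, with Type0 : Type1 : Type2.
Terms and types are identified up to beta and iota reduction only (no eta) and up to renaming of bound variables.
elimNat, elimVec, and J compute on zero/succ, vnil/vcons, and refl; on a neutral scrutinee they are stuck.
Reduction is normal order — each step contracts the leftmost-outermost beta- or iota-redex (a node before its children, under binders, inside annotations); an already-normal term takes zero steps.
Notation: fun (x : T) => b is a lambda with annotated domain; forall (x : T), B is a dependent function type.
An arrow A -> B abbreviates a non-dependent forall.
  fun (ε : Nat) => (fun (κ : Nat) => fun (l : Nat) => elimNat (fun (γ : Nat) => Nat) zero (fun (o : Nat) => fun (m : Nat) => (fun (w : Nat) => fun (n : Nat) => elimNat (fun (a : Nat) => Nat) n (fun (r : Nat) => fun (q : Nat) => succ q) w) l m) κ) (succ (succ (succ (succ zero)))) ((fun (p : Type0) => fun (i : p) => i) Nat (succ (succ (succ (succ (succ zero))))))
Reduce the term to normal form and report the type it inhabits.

reduced normal form:
  fun (ε : Nat) => succ (succ (succ (succ (succ (succ (succ (succ (succ (succ (succ (succ (succ (succ (succ (succ (succ (succ (succ (succ zero)))))))))))))))))))
inferred type:
  Nat -> Nat
observation: normalization takes exactly 95 steps under the normal-order strategy.


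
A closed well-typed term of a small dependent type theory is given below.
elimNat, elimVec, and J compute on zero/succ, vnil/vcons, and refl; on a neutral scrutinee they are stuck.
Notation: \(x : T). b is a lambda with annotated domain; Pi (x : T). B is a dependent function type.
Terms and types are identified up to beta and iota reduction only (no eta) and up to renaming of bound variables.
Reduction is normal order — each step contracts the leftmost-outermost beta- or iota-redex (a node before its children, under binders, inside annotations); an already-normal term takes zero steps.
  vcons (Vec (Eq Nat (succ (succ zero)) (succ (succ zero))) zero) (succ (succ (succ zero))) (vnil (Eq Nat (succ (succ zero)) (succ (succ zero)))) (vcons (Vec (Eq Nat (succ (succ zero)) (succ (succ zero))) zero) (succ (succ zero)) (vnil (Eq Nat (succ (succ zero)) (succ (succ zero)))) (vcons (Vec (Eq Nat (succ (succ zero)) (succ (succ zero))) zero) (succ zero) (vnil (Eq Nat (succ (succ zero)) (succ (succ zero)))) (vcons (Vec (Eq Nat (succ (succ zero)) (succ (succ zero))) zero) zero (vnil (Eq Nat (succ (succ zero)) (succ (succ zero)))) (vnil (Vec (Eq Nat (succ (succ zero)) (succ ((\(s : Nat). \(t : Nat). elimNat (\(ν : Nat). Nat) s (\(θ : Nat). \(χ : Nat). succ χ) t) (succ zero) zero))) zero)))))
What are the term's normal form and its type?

normal form:
  vcons (Vec (Eq Nat (succ (succ zero)) (succ (succ zero))) zero) (succ (succ (succ zero))) (vnil (Eq Nat (succ (succ zero)) (succ (succ zero)))) (vcons (Vec (Eq Nat (succ (succ zero)) (succ (succ zero))) zero) (succ (succ zero)) (vnil (Eq Nat (succ (succ zero)) (succ (succ zero)))) (vcons (Vec (Eq Nat (succ (succ zero)) (succ (succ zero))) zero) (succ zero) (vnil (Eq Nat (succ (succ zero)) (succ (succ zero)))) (vcons (Vec (Eq Nat (succ (succ zero)) (succ (succ zero))) zero) zero (vnil (Eq Nat (succ (succ zero)) (succ (succ zero)))) (vnil (Vec (Eq Nat (succ (succ zero)) (succ (succ zero))) zero)))))
inferred type:
  Vec (Vec (Eq Nat (succ (succ zero)) (succ (succ zero))) zero) (succ (succ (succ (succ zero))))


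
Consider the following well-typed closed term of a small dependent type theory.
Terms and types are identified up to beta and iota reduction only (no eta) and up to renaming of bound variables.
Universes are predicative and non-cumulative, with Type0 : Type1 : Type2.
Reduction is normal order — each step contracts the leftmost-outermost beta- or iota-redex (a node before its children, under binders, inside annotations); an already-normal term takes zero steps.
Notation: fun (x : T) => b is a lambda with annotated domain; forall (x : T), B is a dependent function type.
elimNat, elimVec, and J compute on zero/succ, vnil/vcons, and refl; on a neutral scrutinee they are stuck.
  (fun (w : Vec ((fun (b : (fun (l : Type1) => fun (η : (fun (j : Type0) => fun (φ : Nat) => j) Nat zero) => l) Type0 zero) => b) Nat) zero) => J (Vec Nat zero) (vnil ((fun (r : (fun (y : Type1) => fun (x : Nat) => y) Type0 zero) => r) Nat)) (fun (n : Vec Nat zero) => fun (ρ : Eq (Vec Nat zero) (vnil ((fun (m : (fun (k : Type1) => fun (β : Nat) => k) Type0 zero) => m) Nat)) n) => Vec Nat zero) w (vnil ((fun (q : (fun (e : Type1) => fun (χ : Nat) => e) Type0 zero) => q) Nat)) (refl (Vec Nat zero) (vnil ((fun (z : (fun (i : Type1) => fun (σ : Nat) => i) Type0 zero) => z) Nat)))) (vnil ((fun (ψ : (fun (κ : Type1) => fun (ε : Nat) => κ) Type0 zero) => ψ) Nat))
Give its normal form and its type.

reduced normal form:
  vnil Nat
inferred type:
  Vec Nat zero


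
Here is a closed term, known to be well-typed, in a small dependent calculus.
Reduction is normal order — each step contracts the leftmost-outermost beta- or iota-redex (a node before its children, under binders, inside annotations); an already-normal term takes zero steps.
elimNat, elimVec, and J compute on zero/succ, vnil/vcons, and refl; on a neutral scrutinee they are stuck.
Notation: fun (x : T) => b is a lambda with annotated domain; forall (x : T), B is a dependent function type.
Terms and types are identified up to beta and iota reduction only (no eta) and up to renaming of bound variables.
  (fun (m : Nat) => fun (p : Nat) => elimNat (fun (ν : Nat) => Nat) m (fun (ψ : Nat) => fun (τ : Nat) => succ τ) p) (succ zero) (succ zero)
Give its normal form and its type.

resulting normal form:
  succ (succ zero)
type:
  Nat


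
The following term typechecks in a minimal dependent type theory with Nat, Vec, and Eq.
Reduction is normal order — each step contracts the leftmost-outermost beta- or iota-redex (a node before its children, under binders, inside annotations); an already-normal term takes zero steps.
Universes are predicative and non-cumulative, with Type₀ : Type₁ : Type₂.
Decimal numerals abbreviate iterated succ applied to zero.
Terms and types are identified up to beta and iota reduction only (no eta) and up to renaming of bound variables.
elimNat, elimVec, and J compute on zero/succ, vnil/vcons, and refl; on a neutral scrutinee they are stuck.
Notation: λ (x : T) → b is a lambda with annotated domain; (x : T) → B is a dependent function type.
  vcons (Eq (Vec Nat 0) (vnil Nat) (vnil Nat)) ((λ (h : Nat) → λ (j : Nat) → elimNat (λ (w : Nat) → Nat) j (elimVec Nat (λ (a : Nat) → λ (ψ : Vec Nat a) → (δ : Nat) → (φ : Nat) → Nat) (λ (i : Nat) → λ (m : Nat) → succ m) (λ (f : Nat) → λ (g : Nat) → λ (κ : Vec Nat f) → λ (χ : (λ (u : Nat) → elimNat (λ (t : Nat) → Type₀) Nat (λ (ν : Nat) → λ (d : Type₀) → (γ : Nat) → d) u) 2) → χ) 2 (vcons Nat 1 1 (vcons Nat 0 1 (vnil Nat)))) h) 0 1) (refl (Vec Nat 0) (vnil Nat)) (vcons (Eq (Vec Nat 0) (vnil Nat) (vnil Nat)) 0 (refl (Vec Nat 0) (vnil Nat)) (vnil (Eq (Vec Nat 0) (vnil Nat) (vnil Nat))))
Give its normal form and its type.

reduced normal form:
  vcons (Eq (Vec Nat 0) (vnil Nat) (vnil Nat)) 1 (refl (Vec Nat 0) (vnil Nat)) (vcons (Eq (Vec Nat 0) (vnil Nat) (vnil Nat)) 0 (refl (Vec Nat 0) (vnil Nat)) (vnil (Eq (Vec Nat 0) (vnil Nat) (vnil Nat))))
inferred type:
  Vec (Eq (Vec Nat 0) (vnil Nat) (vnil Nat)) 2
observation: the first redex contracted is a beta-redex; the normal form is reached in 3 normal-order steps.


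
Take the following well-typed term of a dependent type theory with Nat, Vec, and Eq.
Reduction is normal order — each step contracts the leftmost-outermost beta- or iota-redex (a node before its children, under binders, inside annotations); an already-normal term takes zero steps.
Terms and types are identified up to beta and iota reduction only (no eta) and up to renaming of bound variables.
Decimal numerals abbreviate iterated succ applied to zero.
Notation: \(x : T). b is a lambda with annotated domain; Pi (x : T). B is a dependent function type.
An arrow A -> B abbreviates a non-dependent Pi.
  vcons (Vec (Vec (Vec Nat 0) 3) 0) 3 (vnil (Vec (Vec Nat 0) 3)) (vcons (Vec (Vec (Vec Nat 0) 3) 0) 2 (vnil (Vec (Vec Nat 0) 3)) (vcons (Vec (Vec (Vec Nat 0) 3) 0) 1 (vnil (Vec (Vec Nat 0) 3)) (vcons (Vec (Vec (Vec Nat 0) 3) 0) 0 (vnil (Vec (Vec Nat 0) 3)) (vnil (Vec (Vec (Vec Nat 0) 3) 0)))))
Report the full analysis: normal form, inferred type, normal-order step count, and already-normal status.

normal form:
  vcons (Vec (Vec (Vec Nat 0) 3) 0) 3 (vnil (Vec (Vec Nat 0) 3)) (vcons (Vec (Vec (Vec Nat 0) 3) 0) 2 (vnil (Vec (Vec Nat 0) 3)) (vcons (Vec (Vec (Vec Nat 0) 3) 0) 1 (vnil (Vec (Vec Nat 0) 3)) (vcons (Vec (Vec (Vec Nat 0) 3) 0) 0 (vnil (Vec (Vec Nat 0) 3)) (vnil (Vec (Vec (Vec Nat 0) 3) 0)))))
the term's type:
  Vec (Vec (Vec (Vec Nat 0) 3) 0) 4
normal-order step count: 0
term was already normal: yes


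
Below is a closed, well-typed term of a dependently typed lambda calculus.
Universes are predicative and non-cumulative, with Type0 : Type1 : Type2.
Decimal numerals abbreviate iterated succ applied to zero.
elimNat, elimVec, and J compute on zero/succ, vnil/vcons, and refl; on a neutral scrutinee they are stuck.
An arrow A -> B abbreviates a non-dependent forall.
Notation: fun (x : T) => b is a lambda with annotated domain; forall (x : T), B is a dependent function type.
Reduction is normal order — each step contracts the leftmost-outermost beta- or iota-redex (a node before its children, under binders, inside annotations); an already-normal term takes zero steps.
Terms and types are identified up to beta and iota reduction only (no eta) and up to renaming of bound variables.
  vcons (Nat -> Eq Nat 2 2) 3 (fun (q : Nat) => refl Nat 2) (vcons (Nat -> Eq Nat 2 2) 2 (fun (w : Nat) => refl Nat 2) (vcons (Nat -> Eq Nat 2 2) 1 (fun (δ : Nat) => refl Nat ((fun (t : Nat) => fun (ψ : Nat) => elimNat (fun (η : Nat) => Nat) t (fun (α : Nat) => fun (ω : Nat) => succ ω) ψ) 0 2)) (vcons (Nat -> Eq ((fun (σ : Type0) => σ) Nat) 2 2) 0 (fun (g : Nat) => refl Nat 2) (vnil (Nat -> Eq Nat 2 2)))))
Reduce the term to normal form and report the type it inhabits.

resulting normal form:
  vcons (Nat -> Eq Nat 2 2) 3 (fun (q : Nat) => refl Nat 2) (vcons (Nat -> Eq Nat 2 2) 2 (fun (w : Nat) => refl Nat 2) (vcons (Nat -> Eq Nat 2 2) 1 (fun (δ : Nat) => refl Nat 2) (vcons (Nat -> Eq Nat 2 2) 0 (fun (t : Nat) => refl Nat 2) (vnil (Nat -> Eq Nat 2 2)))))
inferred type:
  Vec (Nat -> Eq Nat 2 2) 4


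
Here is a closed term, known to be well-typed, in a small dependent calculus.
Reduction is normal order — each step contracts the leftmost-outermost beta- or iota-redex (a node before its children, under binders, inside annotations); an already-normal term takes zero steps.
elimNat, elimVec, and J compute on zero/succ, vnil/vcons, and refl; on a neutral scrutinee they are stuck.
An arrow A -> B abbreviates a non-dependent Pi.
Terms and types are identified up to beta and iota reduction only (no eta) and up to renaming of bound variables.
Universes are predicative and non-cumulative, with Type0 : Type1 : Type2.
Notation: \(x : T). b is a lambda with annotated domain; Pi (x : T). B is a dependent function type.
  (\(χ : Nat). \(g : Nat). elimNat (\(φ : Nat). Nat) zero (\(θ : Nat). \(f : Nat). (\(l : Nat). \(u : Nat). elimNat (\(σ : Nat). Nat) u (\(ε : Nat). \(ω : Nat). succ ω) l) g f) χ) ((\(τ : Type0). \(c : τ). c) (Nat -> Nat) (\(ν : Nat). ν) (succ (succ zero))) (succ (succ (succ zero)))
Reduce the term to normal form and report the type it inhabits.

reduced normal form:
  succ (succ (succ (succ (succ (succ zero)))))
the term's type:
  Nat
observation: the term reaches its normal form after 24 normal-order steps.


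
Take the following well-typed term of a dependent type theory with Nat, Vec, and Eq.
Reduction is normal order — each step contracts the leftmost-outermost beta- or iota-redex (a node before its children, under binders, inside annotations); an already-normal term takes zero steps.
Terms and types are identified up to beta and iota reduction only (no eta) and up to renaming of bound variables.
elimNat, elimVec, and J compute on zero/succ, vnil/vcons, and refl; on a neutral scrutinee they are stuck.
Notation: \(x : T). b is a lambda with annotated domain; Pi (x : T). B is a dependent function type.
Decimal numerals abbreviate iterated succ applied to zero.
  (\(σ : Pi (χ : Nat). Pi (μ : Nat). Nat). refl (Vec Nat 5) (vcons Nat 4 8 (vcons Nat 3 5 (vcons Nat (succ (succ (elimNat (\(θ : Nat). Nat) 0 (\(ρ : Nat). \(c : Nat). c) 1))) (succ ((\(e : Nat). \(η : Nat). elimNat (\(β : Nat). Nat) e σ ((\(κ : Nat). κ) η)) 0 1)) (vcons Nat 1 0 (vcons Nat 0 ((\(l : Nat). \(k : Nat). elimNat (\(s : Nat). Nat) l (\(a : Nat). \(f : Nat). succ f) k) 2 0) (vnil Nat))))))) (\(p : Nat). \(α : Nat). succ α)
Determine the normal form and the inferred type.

normal form:
  refl (Vec Nat 5) (vcons Nat 4 8 (vcons Nat 3 5 (vcons Nat 2 2 (vcons Nat 1 0 (vcons Nat 0 2 (vnil Nat))))))
inferred type:
  Eq (Vec Nat 5) (vcons Nat 4 8 (vcons Nat 3 5 (vcons Nat 2 2 (vcons Nat 1 0 (vcons Nat 0 2 (vnil Nat)))))) (vcons Nat 4 8 (vcons Nat 3 5 (vcons Nat 2 2 (vcons Nat 1 0 (vcons Nat 0 2 (vnil Nat))))))
observation: 15 normal-order steps separate the term from its normal form.


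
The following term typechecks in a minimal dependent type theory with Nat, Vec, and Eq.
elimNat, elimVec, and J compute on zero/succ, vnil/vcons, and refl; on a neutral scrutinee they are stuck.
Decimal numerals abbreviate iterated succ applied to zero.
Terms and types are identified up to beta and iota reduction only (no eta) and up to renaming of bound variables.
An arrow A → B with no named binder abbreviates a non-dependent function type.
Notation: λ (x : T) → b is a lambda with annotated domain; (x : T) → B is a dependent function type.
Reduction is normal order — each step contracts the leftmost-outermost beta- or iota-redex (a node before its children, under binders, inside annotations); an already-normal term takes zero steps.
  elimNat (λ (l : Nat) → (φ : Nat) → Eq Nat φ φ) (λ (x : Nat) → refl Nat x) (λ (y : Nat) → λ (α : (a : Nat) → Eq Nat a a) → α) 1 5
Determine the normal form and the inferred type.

reduced normal form:
  refl Nat 5
type:
  Eq Nat 5 5
observation: 5 normal-order steps normalize the term, beginning with an elimNat iota-redex.


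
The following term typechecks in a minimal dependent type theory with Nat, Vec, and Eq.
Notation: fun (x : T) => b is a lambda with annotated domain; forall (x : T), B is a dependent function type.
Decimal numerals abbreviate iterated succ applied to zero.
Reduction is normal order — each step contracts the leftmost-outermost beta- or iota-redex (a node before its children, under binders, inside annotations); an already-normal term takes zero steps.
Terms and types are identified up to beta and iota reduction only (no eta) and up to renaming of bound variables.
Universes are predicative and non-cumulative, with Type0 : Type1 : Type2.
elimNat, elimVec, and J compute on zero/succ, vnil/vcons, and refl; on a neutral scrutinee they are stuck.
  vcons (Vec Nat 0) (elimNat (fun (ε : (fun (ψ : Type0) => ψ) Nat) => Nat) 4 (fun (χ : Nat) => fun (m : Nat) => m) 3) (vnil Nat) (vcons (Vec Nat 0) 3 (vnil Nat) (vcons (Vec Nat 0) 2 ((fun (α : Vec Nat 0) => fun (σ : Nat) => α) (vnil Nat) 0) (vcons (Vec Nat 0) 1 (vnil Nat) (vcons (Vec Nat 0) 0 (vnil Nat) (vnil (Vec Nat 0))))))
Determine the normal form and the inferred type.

resulting normal form:
  vcons (Vec Nat 0) 4 (vnil Nat) (vcons (Vec Nat 0) 3 (vnil Nat) (vcons (Vec Nat 0) 2 (vnil Nat) (vcons (Vec Nat 0) 1 (vnil Nat) (vcons (Vec Nat 0) 0 (vnil Nat) (vnil (Vec Nat 0))))))
type:
  Vec (Vec Nat 0) 5


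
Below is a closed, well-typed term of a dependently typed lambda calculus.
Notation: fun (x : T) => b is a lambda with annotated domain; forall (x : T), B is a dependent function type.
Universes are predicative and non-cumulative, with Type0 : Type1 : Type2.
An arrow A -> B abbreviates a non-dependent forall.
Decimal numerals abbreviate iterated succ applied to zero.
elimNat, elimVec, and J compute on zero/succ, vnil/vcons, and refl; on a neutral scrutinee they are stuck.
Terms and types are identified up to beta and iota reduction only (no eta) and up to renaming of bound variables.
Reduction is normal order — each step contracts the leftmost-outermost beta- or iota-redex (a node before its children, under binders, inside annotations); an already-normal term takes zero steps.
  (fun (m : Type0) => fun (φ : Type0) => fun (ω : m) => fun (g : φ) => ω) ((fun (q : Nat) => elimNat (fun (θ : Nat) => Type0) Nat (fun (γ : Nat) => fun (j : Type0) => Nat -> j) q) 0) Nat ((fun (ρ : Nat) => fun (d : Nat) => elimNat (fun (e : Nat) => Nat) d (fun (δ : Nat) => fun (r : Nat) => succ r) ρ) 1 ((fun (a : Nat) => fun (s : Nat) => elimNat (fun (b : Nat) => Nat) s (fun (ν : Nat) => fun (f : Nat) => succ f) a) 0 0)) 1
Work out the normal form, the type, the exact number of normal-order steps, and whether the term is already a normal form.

reduced normal form:
  1
type:
  Nat
reduction steps (normal order): 13
already normal: no
first redex: a beta-redex


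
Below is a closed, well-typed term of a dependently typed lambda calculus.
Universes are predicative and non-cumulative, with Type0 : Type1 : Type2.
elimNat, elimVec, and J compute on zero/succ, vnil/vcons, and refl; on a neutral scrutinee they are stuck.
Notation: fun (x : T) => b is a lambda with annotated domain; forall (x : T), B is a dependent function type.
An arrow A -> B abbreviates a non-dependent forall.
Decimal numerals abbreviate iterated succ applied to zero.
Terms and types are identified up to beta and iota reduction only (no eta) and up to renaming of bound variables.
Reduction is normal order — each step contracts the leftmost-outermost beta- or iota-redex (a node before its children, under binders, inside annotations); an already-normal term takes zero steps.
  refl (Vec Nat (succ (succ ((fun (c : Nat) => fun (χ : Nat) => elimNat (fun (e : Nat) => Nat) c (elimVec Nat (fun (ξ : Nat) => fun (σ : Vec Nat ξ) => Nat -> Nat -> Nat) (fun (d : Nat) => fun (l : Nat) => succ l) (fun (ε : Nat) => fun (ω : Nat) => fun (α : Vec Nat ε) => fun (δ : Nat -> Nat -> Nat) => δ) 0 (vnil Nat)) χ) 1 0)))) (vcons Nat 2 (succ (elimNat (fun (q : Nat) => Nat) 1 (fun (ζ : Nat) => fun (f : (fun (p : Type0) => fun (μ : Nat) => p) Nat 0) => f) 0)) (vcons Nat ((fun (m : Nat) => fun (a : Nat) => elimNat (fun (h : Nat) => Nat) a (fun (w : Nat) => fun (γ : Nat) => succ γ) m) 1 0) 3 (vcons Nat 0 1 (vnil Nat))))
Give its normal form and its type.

reduced normal form:
  refl (Vec Nat 3) (vcons Nat 2 2 (vcons Nat 1 3 (vcons Nat 0 1 (vnil Nat))))
type:
  Eq (Vec Nat 3) (vcons Nat 2 2 (vcons Nat 1 3 (vcons Nat 0 1 (vnil Nat)))) (vcons Nat 2 2 (vcons Nat 1 3 (vcons Nat 0 1 (vnil Nat))))
observation: contracting a beta-redex first, the term normalizes in 10 steps.


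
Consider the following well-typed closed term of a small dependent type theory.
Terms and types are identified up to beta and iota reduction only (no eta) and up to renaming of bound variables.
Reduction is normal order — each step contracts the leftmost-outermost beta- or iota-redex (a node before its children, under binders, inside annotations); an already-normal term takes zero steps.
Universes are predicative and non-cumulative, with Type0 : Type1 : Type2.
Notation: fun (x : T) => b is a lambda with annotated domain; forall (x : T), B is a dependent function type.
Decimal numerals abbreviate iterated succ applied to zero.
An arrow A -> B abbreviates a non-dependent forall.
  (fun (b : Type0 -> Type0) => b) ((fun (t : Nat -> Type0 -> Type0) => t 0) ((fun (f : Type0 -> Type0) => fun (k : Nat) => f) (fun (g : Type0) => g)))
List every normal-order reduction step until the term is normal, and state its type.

normal-order reduction sequence:
  (fun (b : Type0 -> Type0) => b) ((fun (t : Nat -> Type0 -> Type0) => t 0) ((fun (f : Type0 -> Type0) => fun (k : Nat) => f) (fun (g : Type0) => g)))
  ~> (fun (b : Nat -> Type0 -> Type0) => b 0) ((fun (t : Type0 -> Type0) => fun (f : Nat) => t) (fun (k : Type0) => k))
  ~> (fun (b : Type0 -> Type0) => fun (t : Nat) => b) (fun (f : Type0) => f) 0
  ~> (fun (b : Nat) => fun (t : Type0) => t) 0
  ~> fun (b : Type0) => b
type:
  Type0 -> Type0


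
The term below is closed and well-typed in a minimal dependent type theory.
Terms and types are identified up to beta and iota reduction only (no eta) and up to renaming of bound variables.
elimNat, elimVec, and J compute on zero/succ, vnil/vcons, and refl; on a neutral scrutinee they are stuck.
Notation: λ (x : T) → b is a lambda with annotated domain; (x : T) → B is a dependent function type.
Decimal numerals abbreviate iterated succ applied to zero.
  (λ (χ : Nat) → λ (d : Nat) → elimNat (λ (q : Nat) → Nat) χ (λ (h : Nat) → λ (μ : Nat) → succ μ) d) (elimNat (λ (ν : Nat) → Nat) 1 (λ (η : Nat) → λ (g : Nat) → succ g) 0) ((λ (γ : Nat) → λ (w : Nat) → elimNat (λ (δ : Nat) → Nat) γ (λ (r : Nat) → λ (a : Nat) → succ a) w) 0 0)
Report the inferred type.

inferred type:
  Nat


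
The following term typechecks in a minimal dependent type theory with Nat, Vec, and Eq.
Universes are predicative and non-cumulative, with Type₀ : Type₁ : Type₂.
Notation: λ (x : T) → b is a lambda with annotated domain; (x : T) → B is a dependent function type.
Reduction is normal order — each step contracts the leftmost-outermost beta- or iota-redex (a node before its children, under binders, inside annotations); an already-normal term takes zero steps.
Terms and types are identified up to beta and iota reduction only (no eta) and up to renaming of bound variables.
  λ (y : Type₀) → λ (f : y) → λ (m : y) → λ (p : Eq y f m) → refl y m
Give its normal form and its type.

normal form:
  λ (y : Type₀) → λ (f : y) → λ (m : y) → λ (p : Eq y f m) → refl y m
the term's type:
  (y : Type₀) → (f : y) → (m : y) → (p : Eq y f m) → Eq y m m
observation: the term is already in normal form.


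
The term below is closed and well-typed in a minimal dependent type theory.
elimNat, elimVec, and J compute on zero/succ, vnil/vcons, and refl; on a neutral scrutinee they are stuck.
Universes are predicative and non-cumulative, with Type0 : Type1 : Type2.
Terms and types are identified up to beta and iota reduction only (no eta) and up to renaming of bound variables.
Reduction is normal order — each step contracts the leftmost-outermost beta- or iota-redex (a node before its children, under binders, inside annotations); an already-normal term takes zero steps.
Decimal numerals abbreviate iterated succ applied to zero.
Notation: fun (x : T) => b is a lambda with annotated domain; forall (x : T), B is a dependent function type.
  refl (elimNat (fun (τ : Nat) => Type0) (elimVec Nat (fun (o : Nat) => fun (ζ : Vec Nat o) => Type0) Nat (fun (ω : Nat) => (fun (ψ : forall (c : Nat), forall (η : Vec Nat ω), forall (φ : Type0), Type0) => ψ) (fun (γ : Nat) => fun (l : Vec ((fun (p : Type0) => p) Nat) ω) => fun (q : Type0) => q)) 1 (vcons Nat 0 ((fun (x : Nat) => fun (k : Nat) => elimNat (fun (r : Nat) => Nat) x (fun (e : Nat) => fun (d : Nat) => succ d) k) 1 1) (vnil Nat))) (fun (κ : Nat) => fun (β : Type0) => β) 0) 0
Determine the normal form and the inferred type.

normal form:
  refl Nat 0
the term's type:
  Eq Nat 0 0


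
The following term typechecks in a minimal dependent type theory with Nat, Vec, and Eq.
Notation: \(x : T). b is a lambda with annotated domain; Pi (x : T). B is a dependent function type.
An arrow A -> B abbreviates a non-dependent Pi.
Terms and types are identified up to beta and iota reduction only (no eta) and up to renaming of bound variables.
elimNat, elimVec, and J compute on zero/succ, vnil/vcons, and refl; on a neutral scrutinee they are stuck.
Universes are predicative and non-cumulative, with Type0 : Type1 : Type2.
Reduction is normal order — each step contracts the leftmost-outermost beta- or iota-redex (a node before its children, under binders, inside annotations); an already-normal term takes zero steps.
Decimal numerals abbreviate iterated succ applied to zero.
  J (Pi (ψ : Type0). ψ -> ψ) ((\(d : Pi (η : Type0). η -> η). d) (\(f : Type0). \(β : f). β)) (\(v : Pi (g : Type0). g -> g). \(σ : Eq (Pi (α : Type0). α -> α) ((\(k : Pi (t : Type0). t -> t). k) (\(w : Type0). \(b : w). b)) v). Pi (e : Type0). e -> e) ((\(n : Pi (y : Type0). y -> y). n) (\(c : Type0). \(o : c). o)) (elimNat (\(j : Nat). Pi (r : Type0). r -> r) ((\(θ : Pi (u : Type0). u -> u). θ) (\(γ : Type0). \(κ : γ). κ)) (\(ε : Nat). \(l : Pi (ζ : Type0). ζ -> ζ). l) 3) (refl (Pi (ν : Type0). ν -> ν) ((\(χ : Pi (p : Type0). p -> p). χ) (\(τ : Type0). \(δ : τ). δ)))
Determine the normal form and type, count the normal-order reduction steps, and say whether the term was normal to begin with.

resulting normal form:
  \(ψ : Type0). \(d : ψ). d
the term's type:
  Pi (ψ : Type0). ψ -> ψ
reduction steps (normal order): 2
term was already normal: no
first contracted redex: a J iota-redex


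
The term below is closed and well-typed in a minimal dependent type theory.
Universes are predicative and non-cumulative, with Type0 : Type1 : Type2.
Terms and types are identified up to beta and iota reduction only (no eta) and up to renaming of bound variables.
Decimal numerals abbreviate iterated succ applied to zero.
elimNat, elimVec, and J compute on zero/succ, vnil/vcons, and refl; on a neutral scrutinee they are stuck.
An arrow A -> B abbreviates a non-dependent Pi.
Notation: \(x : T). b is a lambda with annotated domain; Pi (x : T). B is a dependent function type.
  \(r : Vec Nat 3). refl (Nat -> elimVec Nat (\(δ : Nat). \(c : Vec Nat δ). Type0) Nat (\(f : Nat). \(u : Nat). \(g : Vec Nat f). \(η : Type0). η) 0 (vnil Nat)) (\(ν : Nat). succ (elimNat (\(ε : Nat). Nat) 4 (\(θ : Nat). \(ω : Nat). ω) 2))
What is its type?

inferred type:
  Vec Nat 3 -> Eq (Nat -> Nat) (\(r : Nat). 5) (\(δ : Nat). 5)


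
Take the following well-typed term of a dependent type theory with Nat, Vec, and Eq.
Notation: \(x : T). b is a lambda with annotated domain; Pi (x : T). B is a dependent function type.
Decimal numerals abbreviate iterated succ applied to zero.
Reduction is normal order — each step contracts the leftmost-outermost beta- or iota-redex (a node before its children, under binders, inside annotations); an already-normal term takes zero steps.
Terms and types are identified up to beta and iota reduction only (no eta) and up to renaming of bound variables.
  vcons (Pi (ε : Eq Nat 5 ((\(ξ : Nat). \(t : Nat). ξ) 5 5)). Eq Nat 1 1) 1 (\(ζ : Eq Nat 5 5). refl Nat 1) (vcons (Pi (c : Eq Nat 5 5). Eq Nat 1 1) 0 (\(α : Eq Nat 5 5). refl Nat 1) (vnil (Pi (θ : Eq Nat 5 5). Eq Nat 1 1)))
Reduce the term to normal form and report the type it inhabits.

reduced normal form:
  vcons (Pi (ε : Eq Nat 5 5). Eq Nat 1 1) 1 (\(ξ : Eq Nat 5 5). refl Nat 1) (vcons (Pi (t : Eq Nat 5 5). Eq Nat 1 1) 0 (\(ζ : Eq Nat 5 5). refl Nat 1) (vnil (Pi (c : Eq Nat 5 5). Eq Nat 1 1)))
the term's type:
  Vec (Pi (ε : Eq Nat 5 5). Eq Nat 1 1) 2


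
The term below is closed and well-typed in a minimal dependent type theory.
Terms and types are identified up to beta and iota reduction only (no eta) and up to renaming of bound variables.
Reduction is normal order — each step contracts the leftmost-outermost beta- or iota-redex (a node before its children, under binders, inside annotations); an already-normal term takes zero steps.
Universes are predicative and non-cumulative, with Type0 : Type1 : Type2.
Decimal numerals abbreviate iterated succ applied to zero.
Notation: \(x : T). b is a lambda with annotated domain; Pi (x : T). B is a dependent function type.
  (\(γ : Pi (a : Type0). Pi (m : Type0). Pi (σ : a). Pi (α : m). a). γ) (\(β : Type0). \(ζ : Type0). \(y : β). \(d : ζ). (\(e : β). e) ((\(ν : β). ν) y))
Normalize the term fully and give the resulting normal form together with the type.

resulting normal form:
  \(γ : Type0). \(a : Type0). \(m : γ). \(σ : a). m
type:
  Pi (γ : Type0). Pi (a : Type0). Pi (m : γ). Pi (σ : a). γ
observation: reduction starts at a beta-redex, and 3 normal-order steps reach the normal form.


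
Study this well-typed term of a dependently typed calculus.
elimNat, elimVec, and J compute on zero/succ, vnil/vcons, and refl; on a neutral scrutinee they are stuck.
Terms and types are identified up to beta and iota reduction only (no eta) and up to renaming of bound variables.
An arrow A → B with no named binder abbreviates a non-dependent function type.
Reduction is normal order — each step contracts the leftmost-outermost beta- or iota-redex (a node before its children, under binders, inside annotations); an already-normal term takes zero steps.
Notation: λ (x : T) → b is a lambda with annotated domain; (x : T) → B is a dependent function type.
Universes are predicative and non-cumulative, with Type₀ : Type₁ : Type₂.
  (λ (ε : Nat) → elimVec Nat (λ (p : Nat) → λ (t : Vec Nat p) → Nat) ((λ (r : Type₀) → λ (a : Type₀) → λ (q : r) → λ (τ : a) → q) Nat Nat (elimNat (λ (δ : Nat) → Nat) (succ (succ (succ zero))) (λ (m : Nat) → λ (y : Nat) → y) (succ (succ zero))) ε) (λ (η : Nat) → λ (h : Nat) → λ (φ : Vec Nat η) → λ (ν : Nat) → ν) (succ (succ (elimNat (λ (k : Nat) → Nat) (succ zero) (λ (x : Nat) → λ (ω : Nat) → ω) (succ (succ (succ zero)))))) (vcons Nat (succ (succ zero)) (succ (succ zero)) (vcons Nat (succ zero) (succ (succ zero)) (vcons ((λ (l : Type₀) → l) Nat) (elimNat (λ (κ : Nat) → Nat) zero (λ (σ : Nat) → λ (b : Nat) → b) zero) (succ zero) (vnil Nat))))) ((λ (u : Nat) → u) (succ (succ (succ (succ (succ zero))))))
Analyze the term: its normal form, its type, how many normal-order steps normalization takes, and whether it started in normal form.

normal form:
  succ (succ (succ zero))
type:
  Nat
steps to reach normal form (normal order): 28
started in normal form: no
first contracted redex: a beta-redex


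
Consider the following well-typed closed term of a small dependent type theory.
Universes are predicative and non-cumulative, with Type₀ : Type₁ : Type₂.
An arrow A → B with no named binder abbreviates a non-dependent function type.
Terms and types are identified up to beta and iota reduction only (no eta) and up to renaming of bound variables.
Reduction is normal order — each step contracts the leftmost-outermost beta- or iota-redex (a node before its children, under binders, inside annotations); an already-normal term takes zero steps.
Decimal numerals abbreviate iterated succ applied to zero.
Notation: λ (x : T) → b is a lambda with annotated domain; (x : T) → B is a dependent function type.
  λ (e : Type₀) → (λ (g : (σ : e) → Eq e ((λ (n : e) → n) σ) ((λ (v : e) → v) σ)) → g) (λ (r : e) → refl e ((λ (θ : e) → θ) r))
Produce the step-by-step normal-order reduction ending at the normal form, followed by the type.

normal-order reduction sequence:
  λ (e : Type₀) → (λ (g : (σ : e) → Eq e ((λ (n : e) → n) σ) ((λ (v : e) → v) σ)) → g) (λ (r : e) → refl e ((λ (θ : e) → θ) r))
  ~> λ (e : Type₀) → λ (g : e) → refl e ((λ (σ : e) → σ) g)
  ~> λ (e : Type₀) → λ (g : e) → refl e g
type:
  (e : Type₀) → (g : e) → Eq e g g


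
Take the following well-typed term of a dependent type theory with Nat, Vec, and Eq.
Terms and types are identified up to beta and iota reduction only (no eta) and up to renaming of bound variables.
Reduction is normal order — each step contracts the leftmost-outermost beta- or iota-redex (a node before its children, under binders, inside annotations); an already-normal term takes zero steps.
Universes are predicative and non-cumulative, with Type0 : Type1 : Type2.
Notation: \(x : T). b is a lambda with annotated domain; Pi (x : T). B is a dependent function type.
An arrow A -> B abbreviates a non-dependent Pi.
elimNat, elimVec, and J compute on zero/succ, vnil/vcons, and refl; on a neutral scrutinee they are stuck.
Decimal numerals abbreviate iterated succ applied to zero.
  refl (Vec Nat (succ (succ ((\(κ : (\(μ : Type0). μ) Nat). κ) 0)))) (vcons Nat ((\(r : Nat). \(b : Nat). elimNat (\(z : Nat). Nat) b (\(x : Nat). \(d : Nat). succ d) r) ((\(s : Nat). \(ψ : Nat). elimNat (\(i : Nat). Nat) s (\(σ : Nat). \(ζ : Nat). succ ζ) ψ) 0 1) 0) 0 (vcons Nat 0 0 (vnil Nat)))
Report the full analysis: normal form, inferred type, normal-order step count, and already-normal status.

resulting normal form:
  refl (Vec Nat 2) (vcons Nat 1 0 (vcons Nat 0 0 (vnil Nat)))
the term's type:
  Eq (Vec Nat 2) (vcons Nat 1 0 (vcons Nat 0 0 (vnil Nat))) (vcons Nat 1 0 (vcons Nat 0 0 (vnil Nat)))
reduction steps (normal order): 13
term was already normal: no
first redex: a beta-redex


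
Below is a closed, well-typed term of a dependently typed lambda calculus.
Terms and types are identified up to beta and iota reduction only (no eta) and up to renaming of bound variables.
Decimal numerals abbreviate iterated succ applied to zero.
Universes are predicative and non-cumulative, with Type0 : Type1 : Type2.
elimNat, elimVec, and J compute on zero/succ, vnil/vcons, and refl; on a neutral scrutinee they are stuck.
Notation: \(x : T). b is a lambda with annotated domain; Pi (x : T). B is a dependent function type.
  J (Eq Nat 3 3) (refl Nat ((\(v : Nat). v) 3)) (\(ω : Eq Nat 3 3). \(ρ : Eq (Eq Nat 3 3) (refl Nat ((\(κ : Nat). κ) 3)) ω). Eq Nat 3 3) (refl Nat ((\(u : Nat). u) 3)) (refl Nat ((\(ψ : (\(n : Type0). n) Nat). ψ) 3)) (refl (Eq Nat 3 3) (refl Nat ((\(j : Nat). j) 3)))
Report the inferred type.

type:
  Eq Nat 3 3


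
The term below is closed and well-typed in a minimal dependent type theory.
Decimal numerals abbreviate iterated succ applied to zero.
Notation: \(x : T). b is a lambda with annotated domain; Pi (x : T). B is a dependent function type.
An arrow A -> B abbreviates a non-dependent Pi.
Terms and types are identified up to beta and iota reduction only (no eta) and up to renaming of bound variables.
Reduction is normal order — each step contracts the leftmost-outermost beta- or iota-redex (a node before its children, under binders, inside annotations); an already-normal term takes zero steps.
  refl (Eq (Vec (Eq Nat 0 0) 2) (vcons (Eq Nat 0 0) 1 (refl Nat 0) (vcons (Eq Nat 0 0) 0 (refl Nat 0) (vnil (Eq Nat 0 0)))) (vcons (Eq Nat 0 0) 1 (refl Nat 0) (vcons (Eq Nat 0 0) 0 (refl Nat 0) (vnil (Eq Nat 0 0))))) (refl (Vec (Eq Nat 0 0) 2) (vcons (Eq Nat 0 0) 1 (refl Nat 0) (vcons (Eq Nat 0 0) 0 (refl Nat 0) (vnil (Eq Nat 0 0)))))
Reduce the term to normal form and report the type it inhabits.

normal form:
  refl (Eq (Vec (Eq Nat 0 0) 2) (vcons (Eq Nat 0 0) 1 (refl Nat 0) (vcons (Eq Nat 0 0) 0 (refl Nat 0) (vnil (Eq Nat 0 0)))) (vcons (Eq Nat 0 0) 1 (refl Nat 0) (vcons (Eq Nat 0 0) 0 (refl Nat 0) (vnil (Eq Nat 0 0))))) (refl (Vec (Eq Nat 0 0) 2) (vcons (Eq Nat 0 0) 1 (refl Nat 0) (vcons (Eq Nat 0 0) 0 (refl Nat 0) (vnil (Eq Nat 0 0)))))
inferred type:
  Eq (Eq (Vec (Eq Nat 0 0) 2) (vcons (Eq Nat 0 0) 1 (refl Nat 0) (vcons (Eq Nat 0 0) 0 (refl Nat 0) (vnil (Eq Nat 0 0)))) (vcons (Eq Nat 0 0) 1 (refl Nat 0) (vcons (Eq Nat 0 0) 0 (refl Nat 0) (vnil (Eq Nat 0 0))))) (refl (Vec (Eq Nat 0 0) 2) (vcons (Eq Nat 0 0) 1 (refl Nat 0) (vcons (Eq Nat 0 0) 0 (refl Nat 0) (vnil (Eq Nat 0 0))))) (refl (Vec (Eq Nat 0 0) 2) (vcons (Eq Nat 0 0) 1 (refl Nat 0) (vcons (Eq Nat 0 0) 0 (refl Nat 0) (vnil (Eq Nat 0 0)))))
observation: no redex remains anywhere in the term; it is its own normal form.
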